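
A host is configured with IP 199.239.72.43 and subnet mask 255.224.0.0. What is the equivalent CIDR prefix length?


Binary: 11111111.11100000.00000000.00000000
Count leading 1s
Prefix: /11


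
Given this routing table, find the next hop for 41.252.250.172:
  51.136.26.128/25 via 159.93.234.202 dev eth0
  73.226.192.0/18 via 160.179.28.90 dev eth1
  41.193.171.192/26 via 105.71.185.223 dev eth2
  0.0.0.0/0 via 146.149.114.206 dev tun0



Longest prefix match for 41.252.250.172:
  /25 51.136.26.128: no
  /18 73.226.192.0: no
  /26 41.193.171.192: no
  /0 0.0.0.0: MATCH
Selected: next-hop 146.149.114.206 via tun0 (matched /0)


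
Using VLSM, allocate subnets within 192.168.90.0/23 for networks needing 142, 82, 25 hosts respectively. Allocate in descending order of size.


142 hosts -> /24 (254 usable): 192.168.90.0/24
82 hosts -> /25 (126 usable): 192.168.91.0/25
25 hosts -> /27 (30 usable): 192.168.91.128/27
Allocation: 192.168.90.0/24 (142 hosts, 254 usable); 192.168.91.0/25 (82 hosts, 126 usable); 192.168.91.128/27 (25 hosts, 30 usable)


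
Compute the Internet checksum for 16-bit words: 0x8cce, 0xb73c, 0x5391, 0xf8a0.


Sum all words (with carry folding):
+ 0x8cce = 0x8cce
+ 0xb73c = 0x440b
+ 0x5391 = 0x979c
+ 0xf8a0 = 0x903d
One's complement: ~0x903d
Checksum = 0x6fc2


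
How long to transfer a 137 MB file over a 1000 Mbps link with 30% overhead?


Effective throughput = 1000 * (1 - 30/100) = 700 Mbps
File size in Mb = 137 * 8 = 1096 Mb
Time = 1096 / 700
Time = 1.5657 seconds


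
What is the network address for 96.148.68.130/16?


IP:   01100000.10010100.01000100.10000010
Mask: 11111111.11111111.00000000.00000000
AND operation:
Net:  01100000.10010100.00000000.00000000
Network: 96.148.0.0/16


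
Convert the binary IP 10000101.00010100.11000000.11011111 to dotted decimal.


10000101 = 133
00010100 = 20
11000000 = 192
11011111 = 223
IP: 133.20.192.223


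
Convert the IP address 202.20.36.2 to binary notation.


202 = 11001010
20 = 00010100
36 = 00100100
2 = 00000010
Binary: 11001010.00010100.00100100.00000010


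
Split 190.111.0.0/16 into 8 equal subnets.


New prefix = 16 + 3 = 19
Each subnet has 8192 addresses
  190.111.0.0/19
  190.111.32.0/19
  190.111.64.0/19
  190.111.96.0/19
  190.111.128.0/19
  190.111.160.0/19
  190.111.192.0/19
  190.111.224.0/19
Subnets: 190.111.0.0/19, 190.111.32.0/19, 190.111.64.0/19, 190.111.96.0/19, 190.111.128.0/19, 190.111.160.0/19, 190.111.192.0/19, 190.111.224.0/19


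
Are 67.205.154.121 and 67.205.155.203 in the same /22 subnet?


Mask: 255.255.252.0
67.205.154.121 AND mask = 67.205.152.0
67.205.155.203 AND mask = 67.205.152.0
Yes, same subnet (67.205.152.0)


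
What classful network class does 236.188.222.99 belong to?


First octet: 236
Binary: 11101100
1110xxxx -> Class D (224-239)
Class D (multicast), default mask N/A


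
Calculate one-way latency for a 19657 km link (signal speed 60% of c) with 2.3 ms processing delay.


Speed = 0.6 * 3e5 km/s = 180000 km/s
Propagation delay = 19657 / 180000 = 0.1092 s = 109.2056 ms
Processing delay = 2.3 ms
Total one-way latency = 111.5056 ms


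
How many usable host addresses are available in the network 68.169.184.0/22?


Host bits = 32 - 22 = 10
Total addresses = 2^10 = 1024
Usable = total - 2 (network and broadcast)
Usable hosts: 1022


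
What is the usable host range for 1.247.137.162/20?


Network: 1.247.128.0
Broadcast: 1.247.143.255
First usable = network + 1
Last usable = broadcast - 1
Range: 1.247.128.1 to 1.247.143.254


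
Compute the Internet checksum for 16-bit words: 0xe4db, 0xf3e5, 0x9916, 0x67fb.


Sum all words (with carry folding):
+ 0xe4db = 0xe4db
+ 0xf3e5 = 0xd8c1
+ 0x9916 = 0x71d8
+ 0x67fb = 0xd9d3
One's complement: ~0xd9d3
Checksum = 0x262c


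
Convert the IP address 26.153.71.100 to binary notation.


26 = 00011010
153 = 10011001
71 = 01000111
100 = 01100100
Binary: 00011010.10011001.01000111.01100100


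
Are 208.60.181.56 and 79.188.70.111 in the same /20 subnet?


Mask: 255.255.240.0
208.60.181.56 AND mask = 208.60.176.0
79.188.70.111 AND mask = 79.188.64.0
No, different subnets (208.60.176.0 vs 79.188.64.0)


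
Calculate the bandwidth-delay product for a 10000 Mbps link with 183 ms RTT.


BDP = bandwidth * RTT
= 10000 Mbps * 183 ms
= 10000 * 1e6 * 183 / 1000 bits
= 1830000000 bits
= 228750000 bytes
= 223388.6719 KB
BDP = 1830000000 bits (228750000 bytes)


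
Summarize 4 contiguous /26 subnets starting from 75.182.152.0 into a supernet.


Original prefix: /26
Number of subnets: 4 = 2^2
New prefix = 26 - 2 = 24
Supernet: 75.182.152.0/24


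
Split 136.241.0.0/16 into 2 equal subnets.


New prefix = 16 + 1 = 17
Each subnet has 32768 addresses
  136.241.0.0/17
  136.241.128.0/17
Subnets: 136.241.0.0/17, 136.241.128.0/17


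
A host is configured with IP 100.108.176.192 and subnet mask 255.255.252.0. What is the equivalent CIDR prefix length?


Binary: 11111111.11111111.11111100.00000000
Count leading 1s
Prefix: /22


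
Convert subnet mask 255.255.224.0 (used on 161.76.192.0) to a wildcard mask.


Subnet mask: 255.255.224.0
Wildcard = 255.255.255.255 - subnet mask
255 - 255 = 0
255 - 255 = 0
255 - 224 = 31
255 - 0 = 255
Wildcard: 0.0.31.255


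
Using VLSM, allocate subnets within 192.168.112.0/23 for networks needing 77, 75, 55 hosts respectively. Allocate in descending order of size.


77 hosts -> /25 (126 usable): 192.168.112.0/25
75 hosts -> /25 (126 usable): 192.168.112.128/25
55 hosts -> /26 (62 usable): 192.168.113.0/26
Allocation: 192.168.112.0/25 (77 hosts, 126 usable); 192.168.112.128/25 (75 hosts, 126 usable); 192.168.113.0/26 (55 hosts, 62 usable)


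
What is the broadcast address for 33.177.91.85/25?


Network: 33.177.91.0/25
Host bits = 7
Set all host bits to 1:
Broadcast: 33.177.91.127


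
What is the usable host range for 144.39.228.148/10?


Network: 144.0.0.0
Broadcast: 144.63.255.255
First usable = network + 1
Last usable = broadcast - 1
Range: 144.0.0.1 to 144.63.255.254


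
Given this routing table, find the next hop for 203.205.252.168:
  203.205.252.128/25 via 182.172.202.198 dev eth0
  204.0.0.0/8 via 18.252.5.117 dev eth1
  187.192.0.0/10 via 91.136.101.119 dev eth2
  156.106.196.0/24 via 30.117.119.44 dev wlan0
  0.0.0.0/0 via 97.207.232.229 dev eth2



Longest prefix match for 203.205.252.168:
  /25 203.205.252.128: MATCH
  /8 204.0.0.0: no
  /10 187.192.0.0: no
  /24 156.106.196.0: no
  /0 0.0.0.0: MATCH
Selected: next-hop 182.172.202.198 via eth0 (matched /25)


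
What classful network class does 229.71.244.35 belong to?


First octet: 229
Binary: 11100101
1110xxxx -> Class D (224-239)
Class D (multicast), default mask N/A


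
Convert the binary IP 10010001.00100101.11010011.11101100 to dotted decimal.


10010001 = 145
00100101 = 37
11010011 = 211
11101100 = 236
IP: 145.37.211.236


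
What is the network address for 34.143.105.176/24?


IP:   00100010.10001111.01101001.10110000
Mask: 11111111.11111111.11111111.00000000
AND operation:
Net:  00100010.10001111.01101001.00000000
Network: 34.143.105.0/24


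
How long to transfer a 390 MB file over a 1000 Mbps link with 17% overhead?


Effective throughput = 1000 * (1 - 17/100) = 830 Mbps
File size in Mb = 390 * 8 = 3120 Mb
Time = 3120 / 830
Time = 3.759 seconds


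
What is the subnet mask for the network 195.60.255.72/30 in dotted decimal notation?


/30 means 30 network bits, 2 host bits
Binary: 11111111111111111111111111111100
Mask: 255.255.255.252


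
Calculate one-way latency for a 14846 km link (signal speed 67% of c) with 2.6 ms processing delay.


Speed = 0.67 * 3e5 km/s = 201000 km/s
Propagation delay = 14846 / 201000 = 0.0739 s = 73.8607 ms
Processing delay = 2.6 ms
Total one-way latency = 76.4607 ms


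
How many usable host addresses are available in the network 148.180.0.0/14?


Host bits = 32 - 14 = 18
Total addresses = 2^18 = 262144
Usable = total - 2 (network and broadcast)
Usable hosts: 262142


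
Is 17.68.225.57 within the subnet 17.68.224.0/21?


Subnet network: 17.68.224.0
Test IP AND mask: 17.68.224.0
Yes, 17.68.225.57 is in 17.68.224.0/21


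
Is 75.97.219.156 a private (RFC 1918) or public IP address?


RFC 1918 private ranges:
  10.0.0.0/8 (10.0.0.0 - 10.255.255.255)
  172.16.0.0/12 (172.16.0.0 - 172.31.255.255)
  192.168.0.0/16 (192.168.0.0 - 192.168.255.255)
Public (not in any RFC 1918 range)


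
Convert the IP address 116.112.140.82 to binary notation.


116 = 01110100
112 = 01110000
140 = 10001100
82 = 01010010
Binary: 01110100.01110000.10001100.01010010


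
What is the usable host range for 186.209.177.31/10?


Network: 186.192.0.0
Broadcast: 186.255.255.255
First usable = network + 1
Last usable = broadcast - 1
Range: 186.192.0.1 to 186.255.255.254


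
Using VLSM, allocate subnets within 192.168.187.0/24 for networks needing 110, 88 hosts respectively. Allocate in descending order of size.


110 hosts -> /25 (126 usable): 192.168.187.0/25
88 hosts -> /25 (126 usable): 192.168.187.128/25
Allocation: 192.168.187.0/25 (110 hosts, 126 usable); 192.168.187.128/25 (88 hosts, 126 usable)


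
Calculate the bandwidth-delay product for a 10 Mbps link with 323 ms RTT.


BDP = bandwidth * RTT
= 10 Mbps * 323 ms
= 10 * 1e6 * 323 / 1000 bits
= 3230000 bits
= 403750 bytes
= 394.2871 KB
BDP = 3230000 bits (403750 bytes)


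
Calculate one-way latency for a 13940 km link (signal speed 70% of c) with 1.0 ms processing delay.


Speed = 0.7 * 3e5 km/s = 210000 km/s
Propagation delay = 13940 / 210000 = 0.0664 s = 66.381 ms
Processing delay = 1.0 ms
Total one-way latency = 67.381 ms


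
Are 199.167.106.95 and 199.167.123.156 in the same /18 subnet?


Mask: 255.255.192.0
199.167.106.95 AND mask = 199.167.64.0
199.167.123.156 AND mask = 199.167.64.0
Yes, same subnet (199.167.64.0)


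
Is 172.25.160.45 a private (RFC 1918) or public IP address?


RFC 1918 private ranges:
  10.0.0.0/8 (10.0.0.0 - 10.255.255.255)
  172.16.0.0/12 (172.16.0.0 - 172.31.255.255)
  192.168.0.0/16 (192.168.0.0 - 192.168.255.255)
Private (in 172.16.0.0/12)


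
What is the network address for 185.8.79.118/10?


IP:   10111001.00001000.01001111.01110110
Mask: 11111111.11000000.00000000.00000000
AND operation:
Net:  10111001.00000000.00000000.00000000
Network: 185.0.0.0/10


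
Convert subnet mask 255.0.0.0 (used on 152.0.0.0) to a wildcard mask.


Subnet mask: 255.0.0.0
Wildcard = 255.255.255.255 - subnet mask
255 - 255 = 0
255 - 0 = 255
255 - 0 = 255
255 - 0 = 255
Wildcard: 0.255.255.255


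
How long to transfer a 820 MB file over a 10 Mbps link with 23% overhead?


Effective throughput = 10 * (1 - 23/100) = 7.7 Mbps
File size in Mb = 820 * 8 = 6560 Mb
Time = 6560 / 7.7
Time = 851.9481 seconds


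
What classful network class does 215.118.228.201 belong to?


First octet: 215
Binary: 11010111
110xxxxx -> Class C (192-223)
Class C, default mask 255.255.255.0 (/24)


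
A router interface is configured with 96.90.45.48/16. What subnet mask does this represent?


/16 means 16 network bits, 16 host bits
Binary: 11111111111111110000000000000000
Mask: 255.255.0.0


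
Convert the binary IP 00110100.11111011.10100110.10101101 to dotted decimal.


00110100 = 52
11111011 = 251
10100110 = 166
10101101 = 173
IP: 52.251.166.173


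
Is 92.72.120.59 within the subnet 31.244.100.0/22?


Subnet network: 31.244.100.0
Test IP AND mask: 92.72.120.0
No, 92.72.120.59 is not in 31.244.100.0/22


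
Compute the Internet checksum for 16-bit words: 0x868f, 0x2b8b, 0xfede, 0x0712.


Sum all words (with carry folding):
+ 0x868f = 0x868f
+ 0x2b8b = 0xb21a
+ 0xfede = 0xb0f9
+ 0x0712 = 0xb80b
One's complement: ~0xb80b
Checksum = 0x47f4


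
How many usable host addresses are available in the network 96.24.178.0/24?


Host bits = 32 - 24 = 8
Total addresses = 2^8 = 256
Usable = total - 2 (network and broadcast)
Usable hosts: 254


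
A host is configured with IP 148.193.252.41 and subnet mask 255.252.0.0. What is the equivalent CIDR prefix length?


Binary: 11111111.11111100.00000000.00000000
Count leading 1s
Prefix: /14


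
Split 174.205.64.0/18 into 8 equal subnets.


New prefix = 18 + 3 = 21
Each subnet has 2048 addresses
  174.205.64.0/21
  174.205.72.0/21
  174.205.80.0/21
  174.205.88.0/21
  174.205.96.0/21
  174.205.104.0/21
  174.205.112.0/21
  174.205.120.0/21
Subnets: 174.205.64.0/21, 174.205.72.0/21, 174.205.80.0/21, 174.205.88.0/21, 174.205.96.0/21, 174.205.104.0/21, 174.205.112.0/21, 174.205.120.0/21


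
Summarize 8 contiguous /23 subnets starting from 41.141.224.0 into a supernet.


Original prefix: /23
Number of subnets: 8 = 2^3
New prefix = 23 - 3 = 20
Supernet: 41.141.224.0/20


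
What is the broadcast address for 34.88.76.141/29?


Network: 34.88.76.136/29
Host bits = 3
Set all host bits to 1:
Broadcast: 34.88.76.143


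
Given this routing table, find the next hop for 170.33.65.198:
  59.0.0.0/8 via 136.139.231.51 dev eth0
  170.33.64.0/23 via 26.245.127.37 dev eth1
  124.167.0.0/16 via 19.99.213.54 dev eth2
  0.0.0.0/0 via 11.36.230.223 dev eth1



Longest prefix match for 170.33.65.198:
  /8 59.0.0.0: no
  /23 170.33.64.0: MATCH
  /16 124.167.0.0: no
  /0 0.0.0.0: MATCH
Selected: next-hop 26.245.127.37 via eth1 (matched /23)


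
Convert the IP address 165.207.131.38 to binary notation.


165 = 10100101
207 = 11001111
131 = 10000011
38 = 00100110
Binary: 10100101.11001111.10000011.00100110


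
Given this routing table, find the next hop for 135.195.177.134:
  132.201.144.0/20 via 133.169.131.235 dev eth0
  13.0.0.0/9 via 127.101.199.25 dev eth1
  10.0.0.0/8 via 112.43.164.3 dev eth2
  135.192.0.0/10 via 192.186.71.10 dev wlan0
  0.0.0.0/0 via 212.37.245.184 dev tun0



Longest prefix match for 135.195.177.134:
  /20 132.201.144.0: no
  /9 13.0.0.0: no
  /8 10.0.0.0: no
  /10 135.192.0.0: MATCH
  /0 0.0.0.0: MATCH
Selected: next-hop 192.186.71.10 via wlan0 (matched /10)


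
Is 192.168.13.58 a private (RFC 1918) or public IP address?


RFC 1918 private ranges:
  10.0.0.0/8 (10.0.0.0 - 10.255.255.255)
  172.16.0.0/12 (172.16.0.0 - 172.31.255.255)
  192.168.0.0/16 (192.168.0.0 - 192.168.255.255)
Private (in 192.168.0.0/16)


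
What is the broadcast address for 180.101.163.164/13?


Network: 180.96.0.0/13
Host bits = 19
Set all host bits to 1:
Broadcast: 180.103.255.255


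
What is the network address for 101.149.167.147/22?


IP:   01100101.10010101.10100111.10010011
Mask: 11111111.11111111.11111100.00000000
AND operation:
Net:  01100101.10010101.10100100.00000000
Network: 101.149.164.0/22


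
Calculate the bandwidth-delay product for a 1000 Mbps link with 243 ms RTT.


BDP = bandwidth * RTT
= 1000 Mbps * 243 ms
= 1000 * 1e6 * 243 / 1000 bits
= 243000000 bits
= 30375000 bytes
= 29663.0859 KB
BDP = 243000000 bits (30375000 bytes)


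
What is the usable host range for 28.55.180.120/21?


Network: 28.55.176.0
Broadcast: 28.55.183.255
First usable = network + 1
Last usable = broadcast - 1
Range: 28.55.176.1 to 28.55.183.254


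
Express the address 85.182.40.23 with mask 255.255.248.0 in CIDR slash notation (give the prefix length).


Binary: 11111111.11111111.11111000.00000000
Count leading 1s
Prefix: /21


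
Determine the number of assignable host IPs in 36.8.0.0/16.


Host bits = 32 - 16 = 16
Total addresses = 2^16 = 65536
Usable = total - 2 (network and broadcast)
Usable hosts: 65534


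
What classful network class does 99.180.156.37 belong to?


First octet: 99
Binary: 01100011
0xxxxxxx -> Class A (1-126)
Class A, default mask 255.0.0.0 (/8)


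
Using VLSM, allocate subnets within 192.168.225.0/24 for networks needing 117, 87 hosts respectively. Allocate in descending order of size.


117 hosts -> /25 (126 usable): 192.168.225.0/25
87 hosts -> /25 (126 usable): 192.168.225.128/25
Allocation: 192.168.225.0/25 (117 hosts, 126 usable); 192.168.225.128/25 (87 hosts, 126 usable)


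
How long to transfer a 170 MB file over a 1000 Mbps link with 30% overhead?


Effective throughput = 1000 * (1 - 30/100) = 700 Mbps
File size in Mb = 170 * 8 = 1360 Mb
Time = 1360 / 700
Time = 1.9429 seconds


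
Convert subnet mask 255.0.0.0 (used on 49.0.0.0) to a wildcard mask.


Subnet mask: 255.0.0.0
Wildcard = 255.255.255.255 - subnet mask
255 - 255 = 0
255 - 0 = 255
255 - 0 = 255
255 - 0 = 255
Wildcard: 0.255.255.255


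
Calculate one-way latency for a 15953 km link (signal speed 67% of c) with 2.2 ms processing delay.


Speed = 0.67 * 3e5 km/s = 201000 km/s
Propagation delay = 15953 / 201000 = 0.0794 s = 79.3682 ms
Processing delay = 2.2 ms
Total one-way latency = 81.5682 ms


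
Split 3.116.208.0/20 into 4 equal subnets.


New prefix = 20 + 2 = 22
Each subnet has 1024 addresses
  3.116.208.0/22
  3.116.212.0/22
  3.116.216.0/22
  3.116.220.0/22
Subnets: 3.116.208.0/22, 3.116.212.0/22, 3.116.216.0/22, 3.116.220.0/22


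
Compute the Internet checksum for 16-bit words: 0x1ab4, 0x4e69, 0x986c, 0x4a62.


Sum all words (with carry folding):
+ 0x1ab4 = 0x1ab4
+ 0x4e69 = 0x691d
+ 0x986c = 0x018a
+ 0x4a62 = 0x4bec
One's complement: ~0x4bec
Checksum = 0xb413


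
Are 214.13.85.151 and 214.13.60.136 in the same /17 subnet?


Mask: 255.255.128.0
214.13.85.151 AND mask = 214.13.0.0
214.13.60.136 AND mask = 214.13.0.0
Yes, same subnet (214.13.0.0)


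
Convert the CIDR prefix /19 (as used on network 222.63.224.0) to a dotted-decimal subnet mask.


/19 means 19 network bits, 13 host bits
Binary: 11111111111111111110000000000000
Mask: 255.255.224.0


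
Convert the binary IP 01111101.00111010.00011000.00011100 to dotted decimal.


01111101 = 125
00111010 = 58
00011000 = 24
00011100 = 28
IP: 125.58.24.28


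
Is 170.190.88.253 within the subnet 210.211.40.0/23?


Subnet network: 210.211.40.0
Test IP AND mask: 170.190.88.0
No, 170.190.88.253 is not in 210.211.40.0/23


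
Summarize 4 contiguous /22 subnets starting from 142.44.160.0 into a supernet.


Original prefix: /22
Number of subnets: 4 = 2^2
New prefix = 22 - 2 = 20
Supernet: 142.44.160.0/20


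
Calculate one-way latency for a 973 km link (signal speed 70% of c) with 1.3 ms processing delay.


Speed = 0.7 * 3e5 km/s = 210000 km/s
Propagation delay = 973 / 210000 = 0.0046 s = 4.6333 ms
Processing delay = 1.3 ms
Total one-way latency = 5.9333 ms


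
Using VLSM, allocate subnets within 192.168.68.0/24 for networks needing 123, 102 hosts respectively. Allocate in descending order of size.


123 hosts -> /25 (126 usable): 192.168.68.0/25
102 hosts -> /25 (126 usable): 192.168.68.128/25
Allocation: 192.168.68.0/25 (123 hosts, 126 usable); 192.168.68.128/25 (102 hosts, 126 usable)


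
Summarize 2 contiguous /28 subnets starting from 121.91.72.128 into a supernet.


Original prefix: /28
Number of subnets: 2 = 2^1
New prefix = 28 - 1 = 27
Supernet: 121.91.72.128/27


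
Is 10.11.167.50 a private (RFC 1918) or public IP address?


RFC 1918 private ranges:
  10.0.0.0/8 (10.0.0.0 - 10.255.255.255)
  172.16.0.0/12 (172.16.0.0 - 172.31.255.255)
  192.168.0.0/16 (192.168.0.0 - 192.168.255.255)
Private (in 10.0.0.0/8)


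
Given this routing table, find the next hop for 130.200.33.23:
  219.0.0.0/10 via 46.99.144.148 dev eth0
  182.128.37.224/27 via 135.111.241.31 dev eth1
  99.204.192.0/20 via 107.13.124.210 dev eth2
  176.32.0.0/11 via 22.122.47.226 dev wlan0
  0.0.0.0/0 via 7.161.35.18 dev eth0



Longest prefix match for 130.200.33.23:
  /10 219.0.0.0: no
  /27 182.128.37.224: no
  /20 99.204.192.0: no
  /11 176.32.0.0: no
  /0 0.0.0.0: MATCH
Selected: next-hop 7.161.35.18 via eth0 (matched /0)


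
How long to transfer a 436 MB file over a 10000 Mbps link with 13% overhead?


Effective throughput = 10000 * (1 - 13/100) = 8700 Mbps
File size in Mb = 436 * 8 = 3488 Mb
Time = 3488 / 8700
Time = 0.4009 seconds


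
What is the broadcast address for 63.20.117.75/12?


Network: 63.16.0.0/12
Host bits = 20
Set all host bits to 1:
Broadcast: 63.31.255.255


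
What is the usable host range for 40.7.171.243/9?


Network: 40.0.0.0
Broadcast: 40.127.255.255
First usable = network + 1
Last usable = broadcast - 1
Range: 40.0.0.1 to 40.127.255.254


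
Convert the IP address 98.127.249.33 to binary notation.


98 = 01100010
127 = 01111111
249 = 11111001
33 = 00100001
Binary: 01100010.01111111.11111001.00100001


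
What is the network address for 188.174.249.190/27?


IP:   10111100.10101110.11111001.10111110
Mask: 11111111.11111111.11111111.11100000
AND operation:
Net:  10111100.10101110.11111001.10100000
Network: 188.174.249.160/27


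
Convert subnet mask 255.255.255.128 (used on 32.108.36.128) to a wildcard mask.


Subnet mask: 255.255.255.128
Wildcard = 255.255.255.255 - subnet mask
255 - 255 = 0
255 - 255 = 0
255 - 255 = 0
255 - 128 = 127
Wildcard: 0.0.0.127


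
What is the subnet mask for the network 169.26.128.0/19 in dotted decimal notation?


/19 means 19 network bits, 13 host bits
Binary: 11111111111111111110000000000000
Mask: 255.255.224.0


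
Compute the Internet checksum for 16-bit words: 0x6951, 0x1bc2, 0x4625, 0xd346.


Sum all words (with carry folding):
+ 0x6951 = 0x6951
+ 0x1bc2 = 0x8513
+ 0x4625 = 0xcb38
+ 0xd346 = 0x9e7f
One's complement: ~0x9e7f
Checksum = 0x6180


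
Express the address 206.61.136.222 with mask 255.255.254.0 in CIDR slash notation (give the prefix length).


Binary: 11111111.11111111.11111110.00000000
Count leading 1s
Prefix: /23


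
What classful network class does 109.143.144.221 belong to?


First octet: 109
Binary: 01101101
0xxxxxxx -> Class A (1-126)
Class A, default mask 255.0.0.0 (/8)


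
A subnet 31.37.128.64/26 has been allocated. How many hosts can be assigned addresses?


Host bits = 32 - 26 = 6
Total addresses = 2^6 = 64
Usable = total - 2 (network and broadcast)
Usable hosts: 62


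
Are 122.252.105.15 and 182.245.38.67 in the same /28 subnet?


Mask: 255.255.255.240
122.252.105.15 AND mask = 122.252.105.0
182.245.38.67 AND mask = 182.245.38.64
No, different subnets (122.252.105.0 vs 182.245.38.64)


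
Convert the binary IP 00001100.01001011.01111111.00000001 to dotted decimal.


00001100 = 12
01001011 = 75
01111111 = 127
00000001 = 1
IP: 12.75.127.1


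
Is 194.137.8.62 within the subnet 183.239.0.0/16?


Subnet network: 183.239.0.0
Test IP AND mask: 194.137.0.0
No, 194.137.8.62 is not in 183.239.0.0/16


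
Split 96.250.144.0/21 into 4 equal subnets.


New prefix = 21 + 2 = 23
Each subnet has 512 addresses
  96.250.144.0/23
  96.250.146.0/23
  96.250.148.0/23
  96.250.150.0/23
Subnets: 96.250.144.0/23, 96.250.146.0/23, 96.250.148.0/23, 96.250.150.0/23


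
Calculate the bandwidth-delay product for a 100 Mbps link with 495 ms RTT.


BDP = bandwidth * RTT
= 100 Mbps * 495 ms
= 100 * 1e6 * 495 / 1000 bits
= 49500000 bits
= 6187500 bytes
= 6042.4805 KB
BDP = 49500000 bits (6187500 bytes)


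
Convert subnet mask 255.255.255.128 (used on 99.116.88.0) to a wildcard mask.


Subnet mask: 255.255.255.128
Wildcard = 255.255.255.255 - subnet mask
255 - 255 = 0
255 - 255 = 0
255 - 255 = 0
255 - 128 = 127
Wildcard: 0.0.0.127


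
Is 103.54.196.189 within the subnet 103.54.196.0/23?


Subnet network: 103.54.196.0
Test IP AND mask: 103.54.196.0
Yes, 103.54.196.189 is in 103.54.196.0/23


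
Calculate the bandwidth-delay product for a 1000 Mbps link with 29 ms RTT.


BDP = bandwidth * RTT
= 1000 Mbps * 29 ms
= 1000 * 1e6 * 29 / 1000 bits
= 29000000 bits
= 3625000 bytes
= 3540.0391 KB
BDP = 29000000 bits (3625000 bytes)


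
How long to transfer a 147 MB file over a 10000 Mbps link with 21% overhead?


Effective throughput = 10000 * (1 - 21/100) = 7900 Mbps
File size in Mb = 147 * 8 = 1176 Mb
Time = 1176 / 7900
Time = 0.1489 seconds


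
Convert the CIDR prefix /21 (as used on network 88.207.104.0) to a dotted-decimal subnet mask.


/21 means 21 network bits, 11 host bits
Binary: 11111111111111111111100000000000
Mask: 255.255.248.0


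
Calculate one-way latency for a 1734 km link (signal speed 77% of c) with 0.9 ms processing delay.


Speed = 0.77 * 3e5 km/s = 231000 km/s
Propagation delay = 1734 / 231000 = 0.0075 s = 7.5065 ms
Processing delay = 0.9 ms
Total one-way latency = 8.4065 ms


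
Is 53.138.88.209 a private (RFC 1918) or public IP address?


RFC 1918 private ranges:
  10.0.0.0/8 (10.0.0.0 - 10.255.255.255)
  172.16.0.0/12 (172.16.0.0 - 172.31.255.255)
  192.168.0.0/16 (192.168.0.0 - 192.168.255.255)
Public (not in any RFC 1918 range)


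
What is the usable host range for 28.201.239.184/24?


Network: 28.201.239.0
Broadcast: 28.201.239.255
First usable = network + 1
Last usable = broadcast - 1
Range: 28.201.239.1 to 28.201.239.254


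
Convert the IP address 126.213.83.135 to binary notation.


126 = 01111110
213 = 11010101
83 = 01010011
135 = 10000111
Binary: 01111110.11010101.01010011.10000111


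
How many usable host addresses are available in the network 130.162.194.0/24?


Host bits = 32 - 24 = 8
Total addresses = 2^8 = 256
Usable = total - 2 (network and broadcast)
Usable hosts: 254


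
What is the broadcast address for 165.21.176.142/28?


Network: 165.21.176.128/28
Host bits = 4
Set all host bits to 1:
Broadcast: 165.21.176.143


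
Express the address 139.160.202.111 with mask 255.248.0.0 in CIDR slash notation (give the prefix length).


Binary: 11111111.11111000.00000000.00000000
Count leading 1s
Prefix: /13


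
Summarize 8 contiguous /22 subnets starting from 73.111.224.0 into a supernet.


Original prefix: /22
Number of subnets: 8 = 2^3
New prefix = 22 - 3 = 19
Supernet: 73.111.224.0/19


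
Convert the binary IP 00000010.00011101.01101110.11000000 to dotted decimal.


00000010 = 2
00011101 = 29
01101110 = 110
11000000 = 192
IP: 2.29.110.192


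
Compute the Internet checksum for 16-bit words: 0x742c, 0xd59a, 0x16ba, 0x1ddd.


Sum all words (with carry folding):
+ 0x742c = 0x742c
+ 0xd59a = 0x49c7
+ 0x16ba = 0x6081
+ 0x1ddd = 0x7e5e
One's complement: ~0x7e5e
Checksum = 0x81a1


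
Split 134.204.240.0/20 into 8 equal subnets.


New prefix = 20 + 3 = 23
Each subnet has 512 addresses
  134.204.240.0/23
  134.204.242.0/23
  134.204.244.0/23
  134.204.246.0/23
  134.204.248.0/23
  134.204.250.0/23
  134.204.252.0/23
  134.204.254.0/23
Subnets: 134.204.240.0/23, 134.204.242.0/23, 134.204.244.0/23, 134.204.246.0/23, 134.204.248.0/23, 134.204.250.0/23, 134.204.252.0/23, 134.204.254.0/23


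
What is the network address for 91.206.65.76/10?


IP:   01011011.11001110.01000001.01001100
Mask: 11111111.11000000.00000000.00000000
AND operation:
Net:  01011011.11000000.00000000.00000000
Network: 91.192.0.0/10


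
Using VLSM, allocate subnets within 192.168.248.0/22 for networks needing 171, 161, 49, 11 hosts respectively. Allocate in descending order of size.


171 hosts -> /24 (254 usable): 192.168.248.0/24
161 hosts -> /24 (254 usable): 192.168.249.0/24
49 hosts -> /26 (62 usable): 192.168.250.0/26
11 hosts -> /28 (14 usable): 192.168.250.64/28
Allocation: 192.168.248.0/24 (171 hosts, 254 usable); 192.168.249.0/24 (161 hosts, 254 usable); 192.168.250.0/26 (49 hosts, 62 usable); 192.168.250.64/28 (11 hosts, 14 usable)


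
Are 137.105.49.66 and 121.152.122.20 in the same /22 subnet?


Mask: 255.255.252.0
137.105.49.66 AND mask = 137.105.48.0
121.152.122.20 AND mask = 121.152.120.0
No, different subnets (137.105.48.0 vs 121.152.120.0)


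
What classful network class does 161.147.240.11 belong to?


First octet: 161
Binary: 10100001
10xxxxxx -> Class B (128-191)
Class B, default mask 255.255.0.0 (/16)


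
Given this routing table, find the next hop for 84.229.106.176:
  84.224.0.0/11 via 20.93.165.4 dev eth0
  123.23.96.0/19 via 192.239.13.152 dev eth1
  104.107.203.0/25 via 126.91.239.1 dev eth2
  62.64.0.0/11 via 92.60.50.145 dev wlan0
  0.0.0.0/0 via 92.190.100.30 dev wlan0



Longest prefix match for 84.229.106.176:
  /11 84.224.0.0: MATCH
  /19 123.23.96.0: no
  /25 104.107.203.0: no
  /11 62.64.0.0: no
  /0 0.0.0.0: MATCH
Selected: next-hop 20.93.165.4 via eth0 (matched /11)


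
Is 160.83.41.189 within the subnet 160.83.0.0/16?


Subnet network: 160.83.0.0
Test IP AND mask: 160.83.0.0
Yes, 160.83.41.189 is in 160.83.0.0/16


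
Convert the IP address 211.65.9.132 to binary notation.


211 = 11010011
65 = 01000001
9 = 00001001
132 = 10000100
Binary: 11010011.01000001.00001001.10000100


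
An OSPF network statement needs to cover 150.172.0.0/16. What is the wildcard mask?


Subnet mask: 255.255.0.0
Wildcard = 255.255.255.255 - subnet mask
255 - 255 = 0
255 - 255 = 0
255 - 0 = 255
255 - 0 = 255
Wildcard: 0.0.255.255


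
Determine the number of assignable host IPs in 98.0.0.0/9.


Host bits = 32 - 9 = 23
Total addresses = 2^23 = 8388608
Usable = total - 2 (network and broadcast)
Usable hosts: 8388606


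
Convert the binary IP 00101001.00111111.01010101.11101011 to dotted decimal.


00101001 = 41
00111111 = 63
01010101 = 85
11101011 = 235
IP: 41.63.85.235


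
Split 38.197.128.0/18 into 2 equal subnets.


New prefix = 18 + 1 = 19
Each subnet has 8192 addresses
  38.197.128.0/19
  38.197.160.0/19
Subnets: 38.197.128.0/19, 38.197.160.0/19


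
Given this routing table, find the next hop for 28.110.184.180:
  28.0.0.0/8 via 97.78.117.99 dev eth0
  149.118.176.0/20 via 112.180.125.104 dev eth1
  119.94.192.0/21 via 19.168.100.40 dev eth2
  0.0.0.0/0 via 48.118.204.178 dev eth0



Longest prefix match for 28.110.184.180:
  /8 28.0.0.0: MATCH
  /20 149.118.176.0: no
  /21 119.94.192.0: no
  /0 0.0.0.0: MATCH
Selected: next-hop 97.78.117.99 via eth0 (matched /8)


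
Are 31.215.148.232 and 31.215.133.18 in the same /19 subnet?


Mask: 255.255.224.0
31.215.148.232 AND mask = 31.215.128.0
31.215.133.18 AND mask = 31.215.128.0
Yes, same subnet (31.215.128.0)


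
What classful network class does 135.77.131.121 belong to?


First octet: 135
Binary: 10000111
10xxxxxx -> Class B (128-191)
Class B, default mask 255.255.0.0 (/16)


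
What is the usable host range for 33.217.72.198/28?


Network: 33.217.72.192
Broadcast: 33.217.72.207
First usable = network + 1
Last usable = broadcast - 1
Range: 33.217.72.193 to 33.217.72.206


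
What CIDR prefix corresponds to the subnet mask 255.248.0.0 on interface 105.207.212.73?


Binary: 11111111.11111000.00000000.00000000
Count leading 1s
Prefix: /13


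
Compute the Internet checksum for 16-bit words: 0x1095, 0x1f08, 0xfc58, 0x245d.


Sum all words (with carry folding):
+ 0x1095 = 0x1095
+ 0x1f08 = 0x2f9d
+ 0xfc58 = 0x2bf6
+ 0x245d = 0x5053
One's complement: ~0x5053
Checksum = 0xafac


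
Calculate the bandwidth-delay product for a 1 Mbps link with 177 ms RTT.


BDP = bandwidth * RTT
= 1 Mbps * 177 ms
= 1 * 1e6 * 177 / 1000 bits
= 177000 bits
= 22125 bytes
= 21.6064 KB
BDP = 177000 bits (22125 bytes)


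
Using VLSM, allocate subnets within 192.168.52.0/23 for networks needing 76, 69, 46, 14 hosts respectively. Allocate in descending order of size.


76 hosts -> /25 (126 usable): 192.168.52.0/25
69 hosts -> /25 (126 usable): 192.168.52.128/25
46 hosts -> /26 (62 usable): 192.168.53.0/26
14 hosts -> /28 (14 usable): 192.168.53.64/28
Allocation: 192.168.52.0/25 (76 hosts, 126 usable); 192.168.52.128/25 (69 hosts, 126 usable); 192.168.53.0/26 (46 hosts, 62 usable); 192.168.53.64/28 (14 hosts, 14 usable)


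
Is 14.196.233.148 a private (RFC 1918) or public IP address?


RFC 1918 private ranges:
  10.0.0.0/8 (10.0.0.0 - 10.255.255.255)
  172.16.0.0/12 (172.16.0.0 - 172.31.255.255)
  192.168.0.0/16 (192.168.0.0 - 192.168.255.255)
Public (not in any RFC 1918 range)


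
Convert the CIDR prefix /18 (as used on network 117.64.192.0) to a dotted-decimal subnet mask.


/18 means 18 network bits, 14 host bits
Binary: 11111111111111111100000000000000
Mask: 255.255.192.0


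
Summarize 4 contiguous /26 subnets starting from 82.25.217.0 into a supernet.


Original prefix: /26
Number of subnets: 4 = 2^2
New prefix = 26 - 2 = 24
Supernet: 82.25.217.0/24


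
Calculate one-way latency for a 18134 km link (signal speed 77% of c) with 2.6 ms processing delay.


Speed = 0.77 * 3e5 km/s = 231000 km/s
Propagation delay = 18134 / 231000 = 0.0785 s = 78.5022 ms
Processing delay = 2.6 ms
Total one-way latency = 81.1022 ms


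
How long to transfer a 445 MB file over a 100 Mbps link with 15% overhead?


Effective throughput = 100 * (1 - 15/100) = 85 Mbps
File size in Mb = 445 * 8 = 3560 Mb
Time = 3560 / 85
Time = 41.8824 seconds


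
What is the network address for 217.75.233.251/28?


IP:   11011001.01001011.11101001.11111011
Mask: 11111111.11111111.11111111.11110000
AND operation:
Net:  11011001.01001011.11101001.11110000
Network: 217.75.233.240/28


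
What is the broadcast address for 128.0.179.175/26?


Network: 128.0.179.128/26
Host bits = 6
Set all host bits to 1:
Broadcast: 128.0.179.191


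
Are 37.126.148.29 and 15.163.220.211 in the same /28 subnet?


Mask: 255.255.255.240
37.126.148.29 AND mask = 37.126.148.16
15.163.220.211 AND mask = 15.163.220.208
No, different subnets (37.126.148.16 vs 15.163.220.208)


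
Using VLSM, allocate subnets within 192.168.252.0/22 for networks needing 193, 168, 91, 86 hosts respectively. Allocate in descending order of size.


193 hosts -> /24 (254 usable): 192.168.252.0/24
168 hosts -> /24 (254 usable): 192.168.253.0/24
91 hosts -> /25 (126 usable): 192.168.254.0/25
86 hosts -> /25 (126 usable): 192.168.254.128/25
Allocation: 192.168.252.0/24 (193 hosts, 254 usable); 192.168.253.0/24 (168 hosts, 254 usable); 192.168.254.0/25 (91 hosts, 126 usable); 192.168.254.128/25 (86 hosts, 126 usable)


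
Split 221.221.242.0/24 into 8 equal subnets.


New prefix = 24 + 3 = 27
Each subnet has 32 addresses
  221.221.242.0/27
  221.221.242.32/27
  221.221.242.64/27
  221.221.242.96/27
  221.221.242.128/27
  221.221.242.160/27
  221.221.242.192/27
  221.221.242.224/27
Subnets: 221.221.242.0/27, 221.221.242.32/27, 221.221.242.64/27, 221.221.242.96/27, 221.221.242.128/27, 221.221.242.160/27, 221.221.242.192/27, 221.221.242.224/27


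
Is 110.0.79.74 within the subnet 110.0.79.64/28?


Subnet network: 110.0.79.64
Test IP AND mask: 110.0.79.64
Yes, 110.0.79.74 is in 110.0.79.64/28


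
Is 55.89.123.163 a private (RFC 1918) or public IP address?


RFC 1918 private ranges:
  10.0.0.0/8 (10.0.0.0 - 10.255.255.255)
  172.16.0.0/12 (172.16.0.0 - 172.31.255.255)
  192.168.0.0/16 (192.168.0.0 - 192.168.255.255)
Public (not in any RFC 1918 range)


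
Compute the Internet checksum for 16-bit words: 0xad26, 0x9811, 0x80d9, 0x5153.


Sum all words (with carry folding):
+ 0xad26 = 0xad26
+ 0x9811 = 0x4538
+ 0x80d9 = 0xc611
+ 0x5153 = 0x1765
One's complement: ~0x1765
Checksum = 0xe89a


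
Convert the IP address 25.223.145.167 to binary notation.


25 = 00011001
223 = 11011111
145 = 10010001
167 = 10100111
Binary: 00011001.11011111.10010001.10100111


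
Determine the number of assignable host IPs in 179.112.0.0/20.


Host bits = 32 - 20 = 12
Total addresses = 2^12 = 4096
Usable = total - 2 (network and broadcast)
Usable hosts: 4094


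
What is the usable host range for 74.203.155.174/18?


Network: 74.203.128.0
Broadcast: 74.203.191.255
First usable = network + 1
Last usable = broadcast - 1
Range: 74.203.128.1 to 74.203.191.254


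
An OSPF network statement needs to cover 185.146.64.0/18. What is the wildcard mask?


Subnet mask: 255.255.192.0
Wildcard = 255.255.255.255 - subnet mask
255 - 255 = 0
255 - 255 = 0
255 - 192 = 63
255 - 0 = 255
Wildcard: 0.0.63.255


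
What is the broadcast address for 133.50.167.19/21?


Network: 133.50.160.0/21
Host bits = 11
Set all host bits to 1:
Broadcast: 133.50.167.255


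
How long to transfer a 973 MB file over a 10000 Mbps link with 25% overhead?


Effective throughput = 10000 * (1 - 25/100) = 7500 Mbps
File size in Mb = 973 * 8 = 7784 Mb
Time = 7784 / 7500
Time = 1.0379 seconds


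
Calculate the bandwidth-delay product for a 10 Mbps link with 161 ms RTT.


BDP = bandwidth * RTT
= 10 Mbps * 161 ms
= 10 * 1e6 * 161 / 1000 bits
= 1610000 bits
= 201250 bytes
= 196.5332 KB
BDP = 1610000 bits (201250 bytes)


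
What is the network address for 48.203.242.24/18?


IP:   00110000.11001011.11110010.00011000
Mask: 11111111.11111111.11000000.00000000
AND operation:
Net:  00110000.11001011.11000000.00000000
Network: 48.203.192.0/18


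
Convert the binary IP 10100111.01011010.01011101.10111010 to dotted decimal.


10100111 = 167
01011010 = 90
01011101 = 93
10111010 = 186
IP: 167.90.93.186


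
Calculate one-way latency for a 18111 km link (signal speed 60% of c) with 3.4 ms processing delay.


Speed = 0.6 * 3e5 km/s = 180000 km/s
Propagation delay = 18111 / 180000 = 0.1006 s = 100.6167 ms
Processing delay = 3.4 ms
Total one-way latency = 104.0167 ms


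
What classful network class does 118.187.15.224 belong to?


First octet: 118
Binary: 01110110
0xxxxxxx -> Class A (1-126)
Class A, default mask 255.0.0.0 (/8)


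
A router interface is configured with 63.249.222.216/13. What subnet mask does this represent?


/13 means 13 network bits, 19 host bits
Binary: 11111111111110000000000000000000
Mask: 255.248.0.0


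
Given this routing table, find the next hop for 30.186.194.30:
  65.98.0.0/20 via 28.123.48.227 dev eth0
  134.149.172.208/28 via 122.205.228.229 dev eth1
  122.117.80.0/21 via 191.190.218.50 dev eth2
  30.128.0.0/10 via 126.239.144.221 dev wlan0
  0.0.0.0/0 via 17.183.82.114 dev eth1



Longest prefix match for 30.186.194.30:
  /20 65.98.0.0: no
  /28 134.149.172.208: no
  /21 122.117.80.0: no
  /10 30.128.0.0: MATCH
  /0 0.0.0.0: MATCH
Selected: next-hop 126.239.144.221 via wlan0 (matched /10)


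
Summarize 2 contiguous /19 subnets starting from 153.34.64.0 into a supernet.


Original prefix: /19
Number of subnets: 2 = 2^1
New prefix = 19 - 1 = 18
Supernet: 153.34.64.0/18


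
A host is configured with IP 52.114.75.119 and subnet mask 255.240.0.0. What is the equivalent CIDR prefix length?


Binary: 11111111.11110000.00000000.00000000
Count leading 1s
Prefix: /12


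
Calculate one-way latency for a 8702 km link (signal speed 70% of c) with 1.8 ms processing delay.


Speed = 0.7 * 3e5 km/s = 210000 km/s
Propagation delay = 8702 / 210000 = 0.0414 s = 41.4381 ms
Processing delay = 1.8 ms
Total one-way latency = 43.2381 ms


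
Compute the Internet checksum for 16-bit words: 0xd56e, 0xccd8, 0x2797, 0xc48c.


Sum all words (with carry folding):
+ 0xd56e = 0xd56e
+ 0xccd8 = 0xa247
+ 0x2797 = 0xc9de
+ 0xc48c = 0x8e6b
One's complement: ~0x8e6b
Checksum = 0x7194


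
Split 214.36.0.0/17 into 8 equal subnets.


New prefix = 17 + 3 = 20
Each subnet has 4096 addresses
  214.36.0.0/20
  214.36.16.0/20
  214.36.32.0/20
  214.36.48.0/20
  214.36.64.0/20
  214.36.80.0/20
  214.36.96.0/20
  214.36.112.0/20
Subnets: 214.36.0.0/20, 214.36.16.0/20, 214.36.32.0/20, 214.36.48.0/20, 214.36.64.0/20, 214.36.80.0/20, 214.36.96.0/20, 214.36.112.0/20


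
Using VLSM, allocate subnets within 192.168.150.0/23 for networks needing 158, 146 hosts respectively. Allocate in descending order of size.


158 hosts -> /24 (254 usable): 192.168.150.0/24
146 hosts -> /24 (254 usable): 192.168.151.0/24
Allocation: 192.168.150.0/24 (158 hosts, 254 usable); 192.168.151.0/24 (146 hosts, 254 usable)


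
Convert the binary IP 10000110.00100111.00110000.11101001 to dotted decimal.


10000110 = 134
00100111 = 39
00110000 = 48
11101001 = 233
IP: 134.39.48.233


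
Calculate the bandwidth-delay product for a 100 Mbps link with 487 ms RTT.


BDP = bandwidth * RTT
= 100 Mbps * 487 ms
= 100 * 1e6 * 487 / 1000 bits
= 48700000 bits
= 6087500 bytes
= 5944.8242 KB
BDP = 48700000 bits (6087500 bytes)
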